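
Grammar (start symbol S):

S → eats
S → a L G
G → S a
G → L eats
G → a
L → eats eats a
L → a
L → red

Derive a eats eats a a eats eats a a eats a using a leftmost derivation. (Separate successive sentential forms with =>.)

S => a L G => a eats eats a G => a eats eats a S a => a eats eats a a L G a => a eats eats a a eats eats a G a => a eats eats a a eats eats a L eats a => a eats eats a a eats eats a a eats a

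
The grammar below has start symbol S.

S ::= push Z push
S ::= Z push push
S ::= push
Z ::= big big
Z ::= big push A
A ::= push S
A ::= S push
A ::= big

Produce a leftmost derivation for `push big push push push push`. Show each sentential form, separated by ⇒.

S ⇒ push Z push   [S ::= push Z push]
push Z push ⇒ push big push A push   [Z ::= big push A]
push big push A push ⇒ push big push push S push   [A ::= push S]
push big push push S push ⇒ push big push push push push   [S ::= push]

S ⇒ push Z push ⇒ push big push A push ⇒ push big push push S push ⇒ push big push push push push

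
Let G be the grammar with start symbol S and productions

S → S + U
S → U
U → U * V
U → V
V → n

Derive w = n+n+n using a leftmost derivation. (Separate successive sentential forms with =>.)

S => S+U => S+U+U => U+U+U => V+U+U => n+U+U => n+V+U => n+n+U => n+n+V => n+n+n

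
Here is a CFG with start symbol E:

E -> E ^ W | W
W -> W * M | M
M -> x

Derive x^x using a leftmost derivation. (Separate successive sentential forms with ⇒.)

E ⇒ E^W ⇒ W^W ⇒ M^W ⇒ x^W ⇒ x^M ⇒ x^x

E ⇒ E^W   [E -> E ^ W]
E^W ⇒ W^W   [E -> W]
W^W ⇒ M^W   [W -> M]
M^W ⇒ x^W   [M -> x]
x^W ⇒ x^M   [W -> M]
x^M ⇒ x^x   [M -> x]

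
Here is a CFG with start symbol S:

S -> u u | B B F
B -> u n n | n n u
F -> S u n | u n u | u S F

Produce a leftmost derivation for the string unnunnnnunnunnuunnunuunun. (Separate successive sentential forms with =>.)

S => BBF => unnBF => unnunnF => unnunnSun => unnunnBBFun => unnunnnnuBFun => unnunnnnunnuFun => unnunnnnunnuSunun => unnunnnnunnuBBFunun => unnunnnnunnunnuBFunun => unnunnnnunnunnuunnFunun => unnunnnnunnunnuunnunuunun

S => BBF   [S -> B B F]
BBF => unnBF   [B -> u n n]
unnBF => unnunnF   [B -> u n n]
unnunnF => unnunnSun   [F -> S u n]
unnunnSun => unnunnBBFun   [S -> B B F]
unnunnBBFun => unnunnnnuBFun   [B -> n n u]
unnunnnnuBFun => unnunnnnunnuFun   [B -> n n u]
unnunnnnunnuFun => unnunnnnunnuSunun   [F -> S u n]
unnunnnnunnuSunun => unnunnnnunnuBBFunun   [S -> B B F]
unnunnnnunnuBBFunun => unnunnnnunnunnuBFunun   [B -> n n u]
unnunnnnunnunnuBFunun => unnunnnnunnunnuunnFunun   [B -> u n n]
unnunnnnunnunnuunnFunun => unnunnnnunnunnuunnunuunun   [F -> u n u]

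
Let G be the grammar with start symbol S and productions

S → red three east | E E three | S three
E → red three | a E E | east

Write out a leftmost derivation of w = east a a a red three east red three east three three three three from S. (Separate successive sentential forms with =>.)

S => S three => S three three => S three three three => E E three three three three => east E three three three three => east a E E three three three three => east a a E E E three three three three => east a a a E E E E three three three three => east a a a red three E E E three three three three => east a a a red three east E E three three three three => east a a a red three east red three E three three three three => east a a a red three east red three east three three three three

S => S three   [S → S three]
S three => S three three   [S → S three]
S three three => S three three three   [S → S three]
S three three three => E E three three three three   [S → E E three]
E E three three three three => east E three three three three   [E → east]
east E three three three three => east a E E three three three three   [E → a E E]
east a E E three three three three => east a a E E E three three three three   [E → a E E]
east a a E E E three three three three => east a a a E E E E three three three three   [E → a E E]
east a a a E E E E three three three three => east a a a red three E E E three three three three   [E → red three]
east a a a red three E E E three three three three => east a a a red three east E E three three three three   [E → east]
east a a a red three east E E three three three three => east a a a red three east red three E three three three three   [E → red three]
east a a a red three east red three E three three three three => east a a a red three east red three east three three three three   [E → east]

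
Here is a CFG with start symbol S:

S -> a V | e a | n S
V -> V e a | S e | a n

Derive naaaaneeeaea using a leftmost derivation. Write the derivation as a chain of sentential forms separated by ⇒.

S ⇒ nS ⇒ naV ⇒ naVea ⇒ naVeaea ⇒ naSeeaea ⇒ naaVeeaea ⇒ naaSeeeaea ⇒ naaaVeeeaea ⇒ naaaaneeeaea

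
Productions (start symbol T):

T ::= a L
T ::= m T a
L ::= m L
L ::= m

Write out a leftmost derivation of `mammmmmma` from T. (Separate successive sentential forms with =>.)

T => mTa => maLa => mamLa => mammLa => mammmLa => mammmmLa => mammmmmLa => mammmmmma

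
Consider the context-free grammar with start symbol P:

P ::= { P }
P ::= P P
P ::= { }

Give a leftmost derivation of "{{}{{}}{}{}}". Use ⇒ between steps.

P ⇒ {P} ⇒ {PP} ⇒ {PPP} ⇒ {{}PP} ⇒ {{}PPP} ⇒ {{}{P}PP} ⇒ {{}{{}}PP} ⇒ {{}{{}}{}P} ⇒ {{}{{}}{}{}}

P ⇒ {P}   [P ::= { P }]
{P} ⇒ {PP}   [P ::= P P]
{PP} ⇒ {PPP}   [P ::= P P]
{PPP} ⇒ {{}PP}   [P ::= { }]
{{}PP} ⇒ {{}PPP}   [P ::= P P]
{{}PPP} ⇒ {{}{P}PP}   [P ::= { P }]
{{}{P}PP} ⇒ {{}{{}}PP}   [P ::= { }]
{{}{{}}PP} ⇒ {{}{{}}{}P}   [P ::= { }]
{{}{{}}{}P} ⇒ {{}{{}}{}{}}   [P ::= { }]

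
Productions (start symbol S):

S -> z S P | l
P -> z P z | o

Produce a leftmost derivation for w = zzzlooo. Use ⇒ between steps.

S ⇒ zSP ⇒ zzSPP ⇒ zzzSPPP ⇒ zzzlPPP ⇒ zzzloPP ⇒ zzzlooP ⇒ zzzlooo

S ⇒ zSP   [S -> z S P]
zSP ⇒ zzSPP   [S -> z S P]
zzSPP ⇒ zzzSPPP   [S -> z S P]
zzzSPPP ⇒ zzzlPPP   [S -> l]
zzzlPPP ⇒ zzzloPP   [P -> o]
zzzloPP ⇒ zzzlooP   [P -> o]
zzzlooP ⇒ zzzlooo   [P -> o]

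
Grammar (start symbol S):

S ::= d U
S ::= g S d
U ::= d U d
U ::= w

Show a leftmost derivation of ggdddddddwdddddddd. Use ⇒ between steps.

S ⇒ gSd ⇒ ggSdd ⇒ ggdUdd ⇒ ggddUddd ⇒ ggdddUdddd ⇒ ggddddUddddd ⇒ ggdddddUdddddd ⇒ ggddddddUddddddd ⇒ ggdddddddUdddddddd ⇒ ggdddddddwdddddddd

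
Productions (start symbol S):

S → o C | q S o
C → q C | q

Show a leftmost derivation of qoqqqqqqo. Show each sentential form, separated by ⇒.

S ⇒ qSo   [S → q S o]
qSo ⇒ qoCo   [S → o C]
qoCo ⇒ qoqCo   [C → q C]
qoqCo ⇒ qoqqCo   [C → q C]
qoqqCo ⇒ qoqqqCo   [C → q C]
qoqqqCo ⇒ qoqqqqCo   [C → q C]
qoqqqqCo ⇒ qoqqqqqCo   [C → q C]
qoqqqqqCo ⇒ qoqqqqqqo   [C → q]

S ⇒ qSo ⇒ qoCo ⇒ qoqCo ⇒ qoqqCo ⇒ qoqqqCo ⇒ qoqqqqCo ⇒ qoqqqqqCo ⇒ qoqqqqqqo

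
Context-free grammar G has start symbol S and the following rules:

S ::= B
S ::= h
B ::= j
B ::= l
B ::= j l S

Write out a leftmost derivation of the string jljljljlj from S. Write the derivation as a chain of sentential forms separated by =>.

S => B => jlS => jlB => jljlS => jljlB => jljljlS => jljljlB => jljljljlS => jljljljlB => jljljljlj

S => B   [S ::= B]
B => jlS   [B ::= j l S]
jlS => jlB   [S ::= B]
jlB => jljlS   [B ::= j l S]
jljlS => jljlB   [S ::= B]
jljlB => jljljlS   [B ::= j l S]
jljljlS => jljljlB   [S ::= B]
jljljlB => jljljljlS   [B ::= j l S]
jljljljlS => jljljljlB   [S ::= B]
jljljljlB => jljljljlj   [B ::= j]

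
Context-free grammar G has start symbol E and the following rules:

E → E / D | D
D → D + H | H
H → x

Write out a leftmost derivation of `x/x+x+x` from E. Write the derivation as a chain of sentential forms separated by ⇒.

E⇒E/D⇒D/D⇒H/D⇒x/D⇒x/D+H⇒x/D+H+H⇒x/H+H+H⇒x/x+H+H⇒x/x+x+H⇒x/x+x+x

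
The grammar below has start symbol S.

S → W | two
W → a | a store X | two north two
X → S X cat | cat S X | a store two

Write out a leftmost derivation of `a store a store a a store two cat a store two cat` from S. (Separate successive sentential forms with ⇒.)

S ⇒ W ⇒ a store X ⇒ a store S X cat ⇒ a store W X cat ⇒ a store a store X X cat ⇒ a store a store S X cat X cat ⇒ a store a store W X cat X cat ⇒ a store a store a X cat X cat ⇒ a store a store a a store two cat X cat ⇒ a store a store a a store two cat a store two cat

S ⇒ W   [S → W]
W ⇒ a store X   [W → a store X]
a store X ⇒ a store S X cat   [X → S X cat]
a store S X cat ⇒ a store W X cat   [S → W]
a store W X cat ⇒ a store a store X X cat   [W → a store X]
a store a store X X cat ⇒ a store a store S X cat X cat   [X → S X cat]
a store a store S X cat X cat ⇒ a store a store W X cat X cat   [S → W]
a store a store W X cat X cat ⇒ a store a store a X cat X cat   [W → a]
a store a store a X cat X cat ⇒ a store a store a a store two cat X cat   [X → a store two]
a store a store a a store two cat X cat ⇒ a store a store a a store two cat a store two cat   [X → a store two]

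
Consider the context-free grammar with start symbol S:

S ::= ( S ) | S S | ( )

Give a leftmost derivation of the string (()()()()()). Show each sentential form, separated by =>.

S=>(S)=>(SS)=>(SSS)=>(SSSS)=>(()SSS)=>(()SSSS)=>(()()SSS)=>(()()()SS)=>(()()()()S)=>(()()()()())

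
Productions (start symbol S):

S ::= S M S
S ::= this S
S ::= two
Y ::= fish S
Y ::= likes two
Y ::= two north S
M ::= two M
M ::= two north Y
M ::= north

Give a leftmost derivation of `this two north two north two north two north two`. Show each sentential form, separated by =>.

S => S M S => S M S M S => S M S M S M S => this S M S M S M S => this S M S M S M S M S => this two M S M S M S M S => this two north S M S M S M S => this two north two M S M S M S => this two north two north S M S M S => this two north two north two M S M S => this two north two north two north S M S => this two north two north two north two M S => this two north two north two north two north S => this two north two north two north two north two

S => S M S   [S ::= S M S]
S M S => S M S M S   [S ::= S M S]
S M S M S => S M S M S M S   [S ::= S M S]
S M S M S M S => this S M S M S M S   [S ::= this S]
this S M S M S M S => this S M S M S M S M S   [S ::= S M S]
this S M S M S M S M S => this two M S M S M S M S   [S ::= two]
this two M S M S M S M S => this two north S M S M S M S   [M ::= north]
this two north S M S M S M S => this two north two M S M S M S   [S ::= two]
this two north two M S M S M S => this two north two north S M S M S   [M ::= north]
this two north two north S M S M S => this two north two north two M S M S   [S ::= two]
this two north two north two M S M S => this two north two north two north S M S   [M ::= north]
this two north two north two north S M S => this two north two north two north two M S   [S ::= two]
this two north two north two north two M S => this two north two north two north two north S   [M ::= north]
this two north two north two north two north S => this two north two north two north two north two   [S ::= two]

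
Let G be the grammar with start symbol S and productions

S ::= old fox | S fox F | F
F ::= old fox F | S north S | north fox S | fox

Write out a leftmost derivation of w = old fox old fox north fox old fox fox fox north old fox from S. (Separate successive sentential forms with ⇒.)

S ⇒ S fox F   [S ::= S fox F]
S fox F ⇒ F fox F   [S ::= F]
F fox F ⇒ old fox F fox F   [F ::= old fox F]
old fox F fox F ⇒ old fox old fox F fox F   [F ::= old fox F]
old fox old fox F fox F ⇒ old fox old fox north fox S fox F   [F ::= north fox S]
old fox old fox north fox S fox F ⇒ old fox old fox north fox old fox fox F   [S ::= old fox]
old fox old fox north fox old fox fox F ⇒ old fox old fox north fox old fox fox S north S   [F ::= S north S]
old fox old fox north fox old fox fox S north S ⇒ old fox old fox north fox old fox fox F north S   [S ::= F]
old fox old fox north fox old fox fox F north S ⇒ old fox old fox north fox old fox fox fox north S   [F ::= fox]
old fox old fox north fox old fox fox fox north S ⇒ old fox old fox north fox old fox fox fox north old fox   [S ::= old fox]

S ⇒ S fox F ⇒ F fox F ⇒ old fox F fox F ⇒ old fox old fox F fox F ⇒ old fox old fox north fox S fox F ⇒ old fox old fox north fox old fox fox F ⇒ old fox old fox north fox old fox fox S north S ⇒ old fox old fox north fox old fox fox F north S ⇒ old fox old fox north fox old fox fox fox north S ⇒ old fox old fox north fox old fox fox fox north old fox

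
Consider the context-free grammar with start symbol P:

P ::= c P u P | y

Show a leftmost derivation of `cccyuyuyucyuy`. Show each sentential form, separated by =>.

P => cPuP => ccPuPuP => cccPuPuPuP => cccyuPuPuP => cccyuyuPuP => cccyuyuyuP => cccyuyuyucPuP => cccyuyuyucyuP => cccyuyuyucyuy

P => cPuP   [P ::= c P u P]
cPuP => ccPuPuP   [P ::= c P u P]
ccPuPuP => cccPuPuPuP   [P ::= c P u P]
cccPuPuPuP => cccyuPuPuP   [P ::= y]
cccyuPuPuP => cccyuyuPuP   [P ::= y]
cccyuyuPuP => cccyuyuyuP   [P ::= y]
cccyuyuyuP => cccyuyuyucPuP   [P ::= c P u P]
cccyuyuyucPuP => cccyuyuyucyuP   [P ::= y]
cccyuyuyucyuP => cccyuyuyucyuy   [P ::= y]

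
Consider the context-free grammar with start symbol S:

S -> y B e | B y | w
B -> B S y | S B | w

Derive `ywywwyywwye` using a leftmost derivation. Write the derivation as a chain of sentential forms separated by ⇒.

S ⇒ yBe ⇒ yBSye ⇒ ySBSye ⇒ yByBSye ⇒ yBSyyBSye ⇒ ySBSyyBSye ⇒ yByBSyyBSye ⇒ ywyBSyyBSye ⇒ ywywSyyBSye ⇒ ywywwyyBSye ⇒ ywywwyywSye ⇒ ywywwyywwye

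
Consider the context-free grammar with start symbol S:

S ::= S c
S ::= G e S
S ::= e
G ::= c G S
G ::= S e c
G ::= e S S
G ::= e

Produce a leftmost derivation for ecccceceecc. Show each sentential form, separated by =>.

S => Sc => Scc => GeScc => SeceScc => SceceScc => ScceceScc => SccceceScc => ScccceceScc => ecccceceScc => ecccceceecc

S => Sc   [S ::= S c]
Sc => Scc   [S ::= S c]
Scc => GeScc   [S ::= G e S]
GeScc => SeceScc   [G ::= S e c]
SeceScc => SceceScc   [S ::= S c]
SceceScc => ScceceScc   [S ::= S c]
ScceceScc => SccceceScc   [S ::= S c]
SccceceScc => ScccceceScc   [S ::= S c]
ScccceceScc => ecccceceScc   [S ::= e]
ecccceceScc => ecccceceecc   [S ::= e]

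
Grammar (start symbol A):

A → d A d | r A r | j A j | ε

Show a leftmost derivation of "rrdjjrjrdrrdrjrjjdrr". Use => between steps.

A => rAr => rrArr => rrdAdrr => rrdjAjdrr => rrdjjAjjdrr => rrdjjrArjjdrr => rrdjjrjAjrjjdrr => rrdjjrjrArjrjjdrr => rrdjjrjrdAdrjrjjdrr => rrdjjrjrdrArdrjrjjdrr => rrdjjrjrdrrdrjrjjdrr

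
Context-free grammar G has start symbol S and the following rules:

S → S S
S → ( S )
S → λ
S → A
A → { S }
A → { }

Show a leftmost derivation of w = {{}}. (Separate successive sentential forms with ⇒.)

S ⇒ A ⇒ {S} ⇒ {A} ⇒ {{}}

S ⇒ A   [S → A]
A ⇒ {S}   [A → { S }]
{S} ⇒ {A}   [S → A]
{A} ⇒ {{}}   [A → { }]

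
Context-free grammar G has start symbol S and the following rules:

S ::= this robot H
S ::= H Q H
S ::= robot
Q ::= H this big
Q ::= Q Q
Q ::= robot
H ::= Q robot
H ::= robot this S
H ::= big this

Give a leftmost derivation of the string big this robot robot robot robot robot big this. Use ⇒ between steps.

S ⇒ H Q H ⇒ big this Q H ⇒ big this Q Q H ⇒ big this Q Q Q H ⇒ big this Q Q Q Q H ⇒ big this Q Q Q Q Q H ⇒ big this robot Q Q Q Q H ⇒ big this robot robot Q Q Q H ⇒ big this robot robot robot Q Q H ⇒ big this robot robot robot robot Q H ⇒ big this robot robot robot robot robot H ⇒ big this robot robot robot robot robot big this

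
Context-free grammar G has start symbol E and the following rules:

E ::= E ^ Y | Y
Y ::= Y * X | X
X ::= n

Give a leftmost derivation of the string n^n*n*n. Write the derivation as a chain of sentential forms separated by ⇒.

E ⇒ E^Y   [E ::= E ^ Y]
E^Y ⇒ Y^Y   [E ::= Y]
Y^Y ⇒ X^Y   [Y ::= X]
X^Y ⇒ n^Y   [X ::= n]
n^Y ⇒ n^Y*X   [Y ::= Y * X]
n^Y*X ⇒ n^Y*X*X   [Y ::= Y * X]
n^Y*X*X ⇒ n^X*X*X   [Y ::= X]
n^X*X*X ⇒ n^n*X*X   [X ::= n]
n^n*X*X ⇒ n^n*n*X   [X ::= n]
n^n*n*X ⇒ n^n*n*n   [X ::= n]

E⇒E^Y⇒Y^Y⇒X^Y⇒n^Y⇒n^Y*X⇒n^Y*X*X⇒n^X*X*X⇒n^n*X*X⇒n^n*n*X⇒n^n*n*n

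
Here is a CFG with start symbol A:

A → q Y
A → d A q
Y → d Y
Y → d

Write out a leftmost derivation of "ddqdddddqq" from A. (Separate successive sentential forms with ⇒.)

A ⇒ dAq ⇒ ddAqq ⇒ ddqYqq ⇒ ddqdYqq ⇒ ddqddYqq ⇒ ddqdddYqq ⇒ ddqddddYqq ⇒ ddqdddddqq

A ⇒ dAq   [A → d A q]
dAq ⇒ ddAqq   [A → d A q]
ddAqq ⇒ ddqYqq   [A → q Y]
ddqYqq ⇒ ddqdYqq   [Y → d Y]
ddqdYqq ⇒ ddqddYqq   [Y → d Y]
ddqddYqq ⇒ ddqdddYqq   [Y → d Y]
ddqdddYqq ⇒ ddqddddYqq   [Y → d Y]
ddqddddYqq ⇒ ddqdddddqq   [Y → d]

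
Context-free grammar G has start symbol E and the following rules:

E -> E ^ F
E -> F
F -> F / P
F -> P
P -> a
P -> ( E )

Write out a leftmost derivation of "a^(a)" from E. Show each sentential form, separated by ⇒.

E⇒E^F⇒F^F⇒P^F⇒a^F⇒a^P⇒a^(E)⇒a^(F)⇒a^(P)⇒a^(a)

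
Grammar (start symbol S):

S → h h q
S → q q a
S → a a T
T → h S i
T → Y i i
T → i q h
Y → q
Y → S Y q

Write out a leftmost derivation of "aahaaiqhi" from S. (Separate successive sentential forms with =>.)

S=>aaT=>aahSi=>aahaaTi=>aahaaiqhi

S => aaT   [S → a a T]
aaT => aahSi   [T → h S i]
aahSi => aahaaTi   [S → a a T]
aahaaTi => aahaaiqhi   [T → i q h]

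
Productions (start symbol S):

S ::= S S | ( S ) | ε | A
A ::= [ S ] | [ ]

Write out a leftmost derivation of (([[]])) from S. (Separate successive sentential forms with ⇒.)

S⇒(S)⇒(SS)⇒(SSS)⇒((S)SS)⇒((SS)SS)⇒((AS)SS)⇒(([S]S)SS)⇒(([A]S)SS)⇒(([[]]S)SS)⇒(([[]])SS)⇒(([[]])S)⇒(([[]]))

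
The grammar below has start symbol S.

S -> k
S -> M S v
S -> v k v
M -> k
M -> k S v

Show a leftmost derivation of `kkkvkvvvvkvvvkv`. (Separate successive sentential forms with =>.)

S => MSv   [S -> M S v]
MSv => kSvSv   [M -> k S v]
kSvSv => kMSvvSv   [S -> M S v]
kMSvvSv => kkSvSvvSv   [M -> k S v]
kkSvSvvSv => kkMSvvSvvSv   [S -> M S v]
kkMSvvSvvSv => kkkSvvSvvSv   [M -> k]
kkkSvvSvvSv => kkkvkvvvSvvSv   [S -> v k v]
kkkvkvvvSvvSv => kkkvkvvvvkvvvSv   [S -> v k v]
kkkvkvvvvkvvvSv => kkkvkvvvvkvvvkv   [S -> k]

S => MSv => kSvSv => kMSvvSv => kkSvSvvSv => kkMSvvSvvSv => kkkSvvSvvSv => kkkvkvvvSvvSv => kkkvkvvvvkvvvSv => kkkvkvvvvkvvvkv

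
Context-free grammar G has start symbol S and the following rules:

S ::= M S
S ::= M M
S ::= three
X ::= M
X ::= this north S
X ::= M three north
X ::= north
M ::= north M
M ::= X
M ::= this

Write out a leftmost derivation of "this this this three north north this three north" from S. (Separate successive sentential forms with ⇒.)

S ⇒ M S ⇒ this S ⇒ this M S ⇒ this this S ⇒ this this M M ⇒ this this X M ⇒ this this M three north M ⇒ this this this three north M ⇒ this this this three north north M ⇒ this this this three north north X ⇒ this this this three north north M three north ⇒ this this this three north north this three north

S ⇒ M S   [S ::= M S]
M S ⇒ this S   [M ::= this]
this S ⇒ this M S   [S ::= M S]
this M S ⇒ this this S   [M ::= this]
this this S ⇒ this this M M   [S ::= M M]
this this M M ⇒ this this X M   [M ::= X]
this this X M ⇒ this this M three north M   [X ::= M three north]
this this M three north M ⇒ this this this three north M   [M ::= this]
this this this three north M ⇒ this this this three north north M   [M ::= north M]
this this this three north north M ⇒ this this this three north north X   [M ::= X]
this this this three north north X ⇒ this this this three north north M three north   [X ::= M three north]
this this this three north north M three north ⇒ this this this three north north this three north   [M ::= this]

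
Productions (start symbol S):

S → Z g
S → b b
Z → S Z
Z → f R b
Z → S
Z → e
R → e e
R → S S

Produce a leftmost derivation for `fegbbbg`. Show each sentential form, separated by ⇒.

S ⇒ Zg ⇒ fRbg ⇒ fSSbg ⇒ fZgSbg ⇒ fegSbg ⇒ fegbbbg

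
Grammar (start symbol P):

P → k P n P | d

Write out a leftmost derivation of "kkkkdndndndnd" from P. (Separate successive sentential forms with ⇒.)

P ⇒ kPnP ⇒ kkPnPnP ⇒ kkkPnPnPnP ⇒ kkkkPnPnPnPnP ⇒ kkkkdnPnPnPnP ⇒ kkkkdndnPnPnP ⇒ kkkkdndndnPnP ⇒ kkkkdndndndnP ⇒ kkkkdndndndnd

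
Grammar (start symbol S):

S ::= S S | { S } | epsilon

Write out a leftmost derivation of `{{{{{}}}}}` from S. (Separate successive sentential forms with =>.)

S=>{S}=>{SS}=>{{S}S}=>{{{S}}S}=>{{{SS}}S}=>{{{{S}S}}S}=>{{{{{S}}S}}S}=>{{{{{}}S}}S}=>{{{{{}}}}S}=>{{{{{}}}}}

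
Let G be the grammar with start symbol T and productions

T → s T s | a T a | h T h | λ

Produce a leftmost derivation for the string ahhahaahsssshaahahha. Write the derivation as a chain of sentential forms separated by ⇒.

T ⇒ aTa   [T → a T a]
aTa ⇒ ahTha   [T → h T h]
ahTha ⇒ ahhThha   [T → h T h]
ahhThha ⇒ ahhaTahha   [T → a T a]
ahhaTahha ⇒ ahhahThahha   [T → h T h]
ahhahThahha ⇒ ahhahaTahahha   [T → a T a]
ahhahaTahahha ⇒ ahhahaaTaahahha   [T → a T a]
ahhahaaTaahahha ⇒ ahhahaahThaahahha   [T → h T h]
ahhahaahThaahahha ⇒ ahhahaahsTshaahahha   [T → s T s]
ahhahaahsTshaahahha ⇒ ahhahaahssTsshaahahha   [T → s T s]
ahhahaahssTsshaahahha ⇒ ahhahaahsssshaahahha   [T → λ]

T ⇒ aTa ⇒ ahTha ⇒ ahhThha ⇒ ahhaTahha ⇒ ahhahThahha ⇒ ahhahaTahahha ⇒ ahhahaaTaahahha ⇒ ahhahaahThaahahha ⇒ ahhahaahsTshaahahha ⇒ ahhahaahssTsshaahahha ⇒ ahhahaahsssshaahahha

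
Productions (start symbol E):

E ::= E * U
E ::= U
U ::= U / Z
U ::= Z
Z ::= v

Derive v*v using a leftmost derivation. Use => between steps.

E => E*U => U*U => Z*U => v*U => v*Z => v*v

E => E*U   [E ::= E * U]
E*U => U*U   [E ::= U]
U*U => Z*U   [U ::= Z]
Z*U => v*U   [Z ::= v]
v*U => v*Z   [U ::= Z]
v*Z => v*v   [Z ::= v]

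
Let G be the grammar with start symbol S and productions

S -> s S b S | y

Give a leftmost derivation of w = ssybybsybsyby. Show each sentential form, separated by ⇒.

S⇒sSbS⇒ssSbSbS⇒ssybSbS⇒ssybybS⇒ssybybsSbS⇒ssybybsybS⇒ssybybsybsSbS⇒ssybybsybsybS⇒ssybybsybsyby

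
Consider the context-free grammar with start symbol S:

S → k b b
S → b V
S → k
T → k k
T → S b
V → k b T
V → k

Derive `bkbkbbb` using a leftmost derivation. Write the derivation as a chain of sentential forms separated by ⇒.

S ⇒ bV ⇒ bkbT ⇒ bkbSb ⇒ bkbkbbb

S ⇒ bV   [S → b V]
bV ⇒ bkbT   [V → k b T]
bkbT ⇒ bkbSb   [T → S b]
bkbSb ⇒ bkbkbbb   [S → k b b]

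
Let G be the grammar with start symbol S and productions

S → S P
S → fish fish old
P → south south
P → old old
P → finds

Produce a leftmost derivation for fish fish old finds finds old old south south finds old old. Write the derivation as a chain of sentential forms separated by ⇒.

S ⇒ S P   [S → S P]
S P ⇒ S P P   [S → S P]
S P P ⇒ S P P P   [S → S P]
S P P P ⇒ S P P P P   [S → S P]
S P P P P ⇒ S P P P P P   [S → S P]
S P P P P P ⇒ S P P P P P P   [S → S P]
S P P P P P P ⇒ fish fish old P P P P P P   [S → fish fish old]
fish fish old P P P P P P ⇒ fish fish old finds P P P P P   [P → finds]
fish fish old finds P P P P P ⇒ fish fish old finds finds P P P P   [P → finds]
fish fish old finds finds P P P P ⇒ fish fish old finds finds old old P P P   [P → old old]
fish fish old finds finds old old P P P ⇒ fish fish old finds finds old old south south P P   [P → south south]
fish fish old finds finds old old south south P P ⇒ fish fish old finds finds old old south south finds P   [P → finds]
fish fish old finds finds old old south south finds P ⇒ fish fish old finds finds old old south south finds old old   [P → old old]

S ⇒ S P ⇒ S P P ⇒ S P P P ⇒ S P P P P ⇒ S P P P P P ⇒ S P P P P P P ⇒ fish fish old P P P P P P ⇒ fish fish old finds P P P P P ⇒ fish fish old finds finds P P P P ⇒ fish fish old finds finds old old P P P ⇒ fish fish old finds finds old old south south P P ⇒ fish fish old finds finds old old south south finds P ⇒ fish fish old finds finds old old south south finds old old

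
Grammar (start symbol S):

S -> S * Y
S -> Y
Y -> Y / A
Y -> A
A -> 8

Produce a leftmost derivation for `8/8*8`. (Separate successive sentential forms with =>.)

S => S*Y => Y*Y => Y/A*Y => A/A*Y => 8/A*Y => 8/8*Y => 8/8*A => 8/8*8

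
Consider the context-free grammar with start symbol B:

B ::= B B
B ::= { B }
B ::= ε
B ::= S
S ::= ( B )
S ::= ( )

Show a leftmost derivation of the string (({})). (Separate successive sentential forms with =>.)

B => S => (B) => (S) => ((B)) => ((BB)) => ((BBB)) => ((BBBB)) => ((BBBBB)) => (({B}BBBB)) => (({}BBBB)) => (({}BBB)) => (({}BB)) => (({}B)) => (({}))

B => S   [B ::= S]
S => (B)   [S ::= ( B )]
(B) => (S)   [B ::= S]
(S) => ((B))   [S ::= ( B )]
((B)) => ((BB))   [B ::= B B]
((BB)) => ((BBB))   [B ::= B B]
((BBB)) => ((BBBB))   [B ::= B B]
((BBBB)) => ((BBBBB))   [B ::= B B]
((BBBBB)) => (({B}BBBB))   [B ::= { B }]
(({B}BBBB)) => (({}BBBB))   [B ::= ε]
(({}BBBB)) => (({}BBB))   [B ::= ε]
(({}BBB)) => (({}BB))   [B ::= ε]
(({}BB)) => (({}B))   [B ::= ε]
(({}B)) => (({}))   [B ::= ε]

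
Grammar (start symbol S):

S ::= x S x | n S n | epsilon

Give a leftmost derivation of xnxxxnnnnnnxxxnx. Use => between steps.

S => xSx => xnSnx => xnxSxnx => xnxxSxxnx => xnxxxSxxxnx => xnxxxnSnxxxnx => xnxxxnnSnnxxxnx => xnxxxnnnSnnnxxxnx => xnxxxnnnnnnxxxnx

S => xSx   [S ::= x S x]
xSx => xnSnx   [S ::= n S n]
xnSnx => xnxSxnx   [S ::= x S x]
xnxSxnx => xnxxSxxnx   [S ::= x S x]
xnxxSxxnx => xnxxxSxxxnx   [S ::= x S x]
xnxxxSxxxnx => xnxxxnSnxxxnx   [S ::= n S n]
xnxxxnSnxxxnx => xnxxxnnSnnxxxnx   [S ::= n S n]
xnxxxnnSnnxxxnx => xnxxxnnnSnnnxxxnx   [S ::= n S n]
xnxxxnnnSnnnxxxnx => xnxxxnnnnnnxxxnx   [S ::= epsilon]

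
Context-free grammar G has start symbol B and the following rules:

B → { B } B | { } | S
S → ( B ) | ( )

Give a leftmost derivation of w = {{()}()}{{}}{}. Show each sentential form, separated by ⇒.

B ⇒ {B}B ⇒ {{B}B}B ⇒ {{S}B}B ⇒ {{()}B}B ⇒ {{()}S}B ⇒ {{()}()}B ⇒ {{()}()}{B}B ⇒ {{()}()}{{}}B ⇒ {{()}()}{{}}{}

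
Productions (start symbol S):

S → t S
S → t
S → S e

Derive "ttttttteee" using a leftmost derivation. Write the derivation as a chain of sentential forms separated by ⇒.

S ⇒ tS   [S → t S]
tS ⇒ ttS   [S → t S]
ttS ⇒ ttSe   [S → S e]
ttSe ⇒ tttSe   [S → t S]
tttSe ⇒ tttSee   [S → S e]
tttSee ⇒ ttttSee   [S → t S]
ttttSee ⇒ tttttSee   [S → t S]
tttttSee ⇒ ttttttSee   [S → t S]
ttttttSee ⇒ ttttttSeee   [S → S e]
ttttttSeee ⇒ ttttttteee   [S → t]

S ⇒ tS ⇒ ttS ⇒ ttSe ⇒ tttSe ⇒ tttSee ⇒ ttttSee ⇒ tttttSee ⇒ ttttttSee ⇒ ttttttSeee ⇒ ttttttteee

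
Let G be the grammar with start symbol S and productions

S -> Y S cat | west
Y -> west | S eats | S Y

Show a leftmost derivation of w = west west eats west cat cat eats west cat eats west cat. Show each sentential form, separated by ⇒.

S ⇒ Y S cat   [S -> Y S cat]
Y S cat ⇒ S eats S cat   [Y -> S eats]
S eats S cat ⇒ Y S cat eats S cat   [S -> Y S cat]
Y S cat eats S cat ⇒ S eats S cat eats S cat   [Y -> S eats]
S eats S cat eats S cat ⇒ Y S cat eats S cat eats S cat   [S -> Y S cat]
Y S cat eats S cat eats S cat ⇒ west S cat eats S cat eats S cat   [Y -> west]
west S cat eats S cat eats S cat ⇒ west Y S cat cat eats S cat eats S cat   [S -> Y S cat]
west Y S cat cat eats S cat eats S cat ⇒ west S eats S cat cat eats S cat eats S cat   [Y -> S eats]
west S eats S cat cat eats S cat eats S cat ⇒ west west eats S cat cat eats S cat eats S cat   [S -> west]
west west eats S cat cat eats S cat eats S cat ⇒ west west eats west cat cat eats S cat eats S cat   [S -> west]
west west eats west cat cat eats S cat eats S cat ⇒ west west eats west cat cat eats west cat eats S cat   [S -> west]
west west eats west cat cat eats west cat eats S cat ⇒ west west eats west cat cat eats west cat eats west cat   [S -> west]

S ⇒ Y S cat ⇒ S eats S cat ⇒ Y S cat eats S cat ⇒ S eats S cat eats S cat ⇒ Y S cat eats S cat eats S cat ⇒ west S cat eats S cat eats S cat ⇒ west Y S cat cat eats S cat eats S cat ⇒ west S eats S cat cat eats S cat eats S cat ⇒ west west eats S cat cat eats S cat eats S cat ⇒ west west eats west cat cat eats S cat eats S cat ⇒ west west eats west cat cat eats west cat eats S cat ⇒ west west eats west cat cat eats west cat eats west cat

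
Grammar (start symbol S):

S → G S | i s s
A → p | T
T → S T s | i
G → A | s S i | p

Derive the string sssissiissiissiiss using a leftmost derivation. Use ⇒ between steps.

S⇒GS⇒sSiS⇒sGSiS⇒ssSiSiS⇒ssGSiSiS⇒sssSiSiSiS⇒sssissiSiSiS⇒sssissiissiSiS⇒sssissiissiissiS⇒sssissiissiissiiss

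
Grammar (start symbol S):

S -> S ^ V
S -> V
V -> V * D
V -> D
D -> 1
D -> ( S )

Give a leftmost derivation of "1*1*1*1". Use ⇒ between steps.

S ⇒ V   [S -> V]
V ⇒ V*D   [V -> V * D]
V*D ⇒ V*D*D   [V -> V * D]
V*D*D ⇒ V*D*D*D   [V -> V * D]
V*D*D*D ⇒ D*D*D*D   [V -> D]
D*D*D*D ⇒ 1*D*D*D   [D -> 1]
1*D*D*D ⇒ 1*1*D*D   [D -> 1]
1*1*D*D ⇒ 1*1*1*D   [D -> 1]
1*1*1*D ⇒ 1*1*1*1   [D -> 1]

S⇒V⇒V*D⇒V*D*D⇒V*D*D*D⇒D*D*D*D⇒1*D*D*D⇒1*1*D*D⇒1*1*1*D⇒1*1*1*1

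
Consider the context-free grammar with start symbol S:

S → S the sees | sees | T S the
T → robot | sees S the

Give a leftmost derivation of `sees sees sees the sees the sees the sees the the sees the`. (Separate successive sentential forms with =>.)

S => T S the => sees S the S the => sees T S the the S the => sees sees S the S the the S the => sees sees S the sees the S the the S the => sees sees sees the sees the S the the S the => sees sees sees the sees the S the sees the the S the => sees sees sees the sees the sees the sees the the S the => sees sees sees the sees the sees the sees the the sees the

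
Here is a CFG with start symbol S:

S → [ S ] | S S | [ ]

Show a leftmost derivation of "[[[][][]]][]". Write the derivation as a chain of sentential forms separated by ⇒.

S⇒SS⇒[S]S⇒[[S]]S⇒[[SS]]S⇒[[SSS]]S⇒[[[]SS]]S⇒[[[][]S]]S⇒[[[][][]]]S⇒[[[][][]]][]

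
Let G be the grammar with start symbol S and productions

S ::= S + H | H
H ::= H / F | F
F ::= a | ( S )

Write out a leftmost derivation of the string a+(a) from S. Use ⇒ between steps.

S ⇒ S+H   [S ::= S + H]
S+H ⇒ H+H   [S ::= H]
H+H ⇒ F+H   [H ::= F]
F+H ⇒ a+H   [F ::= a]
a+H ⇒ a+F   [H ::= F]
a+F ⇒ a+(S)   [F ::= ( S )]
a+(S) ⇒ a+(H)   [S ::= H]
a+(H) ⇒ a+(F)   [H ::= F]
a+(F) ⇒ a+(a)   [F ::= a]

S⇒S+H⇒H+H⇒F+H⇒a+H⇒a+F⇒a+(S)⇒a+(H)⇒a+(F)⇒a+(a)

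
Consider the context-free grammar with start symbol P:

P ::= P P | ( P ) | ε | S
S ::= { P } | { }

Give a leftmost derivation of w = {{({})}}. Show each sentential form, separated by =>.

P => S => {P} => {PP} => {SP} => {{P}P} => {{(P)}P} => {{(S)}P} => {{({})}P} => {{({})}}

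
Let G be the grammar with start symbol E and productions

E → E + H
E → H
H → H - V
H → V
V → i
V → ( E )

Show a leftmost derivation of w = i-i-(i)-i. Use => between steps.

E=>H=>H-V=>H-V-V=>H-V-V-V=>V-V-V-V=>i-V-V-V=>i-i-V-V=>i-i-(E)-V=>i-i-(H)-V=>i-i-(V)-V=>i-i-(i)-V=>i-i-(i)-i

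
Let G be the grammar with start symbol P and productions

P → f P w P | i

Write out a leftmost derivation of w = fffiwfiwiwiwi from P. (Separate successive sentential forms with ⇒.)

P ⇒ fPwP ⇒ ffPwPwP ⇒ fffPwPwPwP ⇒ fffiwPwPwP ⇒ fffiwfPwPwPwP ⇒ fffiwfiwPwPwP ⇒ fffiwfiwiwPwP ⇒ fffiwfiwiwiwP ⇒ fffiwfiwiwiwi

P ⇒ fPwP   [P → f P w P]
fPwP ⇒ ffPwPwP   [P → f P w P]
ffPwPwP ⇒ fffPwPwPwP   [P → f P w P]
fffPwPwPwP ⇒ fffiwPwPwP   [P → i]
fffiwPwPwP ⇒ fffiwfPwPwPwP   [P → f P w P]
fffiwfPwPwPwP ⇒ fffiwfiwPwPwP   [P → i]
fffiwfiwPwPwP ⇒ fffiwfiwiwPwP   [P → i]
fffiwfiwiwPwP ⇒ fffiwfiwiwiwP   [P → i]
fffiwfiwiwiwP ⇒ fffiwfiwiwiwi   [P → i]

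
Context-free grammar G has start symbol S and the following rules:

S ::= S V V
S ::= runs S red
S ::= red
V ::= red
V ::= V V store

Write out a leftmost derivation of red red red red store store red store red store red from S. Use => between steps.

S => S V V   [S ::= S V V]
S V V => red V V   [S ::= red]
red V V => red V V store V   [V ::= V V store]
red V V store V => red V V store V store V   [V ::= V V store]
red V V store V store V => red V V store V store V store V   [V ::= V V store]
red V V store V store V store V => red red V store V store V store V   [V ::= red]
red red V store V store V store V => red red V V store store V store V store V   [V ::= V V store]
red red V V store store V store V store V => red red red V store store V store V store V   [V ::= red]
red red red V store store V store V store V => red red red red store store V store V store V   [V ::= red]
red red red red store store V store V store V => red red red red store store red store V store V   [V ::= red]
red red red red store store red store V store V => red red red red store store red store red store V   [V ::= red]
red red red red store store red store red store V => red red red red store store red store red store red   [V ::= red]

S => S V V => red V V => red V V store V => red V V store V store V => red V V store V store V store V => red red V store V store V store V => red red V V store store V store V store V => red red red V store store V store V store V => red red red red store store V store V store V => red red red red store store red store V store V => red red red red store store red store red store V => red red red red store store red store red store red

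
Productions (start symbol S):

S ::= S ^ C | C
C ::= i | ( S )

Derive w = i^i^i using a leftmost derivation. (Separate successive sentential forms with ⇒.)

S⇒S^C⇒S^C^C⇒C^C^C⇒i^C^C⇒i^i^C⇒i^i^i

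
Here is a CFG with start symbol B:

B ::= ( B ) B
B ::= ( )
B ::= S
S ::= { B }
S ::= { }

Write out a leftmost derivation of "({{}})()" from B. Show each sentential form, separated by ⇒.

B ⇒ (B)B ⇒ (S)B ⇒ ({B})B ⇒ ({S})B ⇒ ({{}})B ⇒ ({{}})()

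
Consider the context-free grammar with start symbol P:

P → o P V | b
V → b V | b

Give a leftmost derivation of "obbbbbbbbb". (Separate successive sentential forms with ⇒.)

P ⇒ oPV ⇒ obV ⇒ obbV ⇒ obbbV ⇒ obbbbV ⇒ obbbbbV ⇒ obbbbbbV ⇒ obbbbbbbV ⇒ obbbbbbbbV ⇒ obbbbbbbbb

P ⇒ oPV   [P → o P V]
oPV ⇒ obV   [P → b]
obV ⇒ obbV   [V → b V]
obbV ⇒ obbbV   [V → b V]
obbbV ⇒ obbbbV   [V → b V]
obbbbV ⇒ obbbbbV   [V → b V]
obbbbbV ⇒ obbbbbbV   [V → b V]
obbbbbbV ⇒ obbbbbbbV   [V → b V]
obbbbbbbV ⇒ obbbbbbbbV   [V → b V]
obbbbbbbbV ⇒ obbbbbbbbb   [V → b]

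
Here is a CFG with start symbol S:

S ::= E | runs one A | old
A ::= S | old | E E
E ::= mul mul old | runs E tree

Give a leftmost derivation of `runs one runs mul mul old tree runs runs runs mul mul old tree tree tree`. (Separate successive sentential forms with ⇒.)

S ⇒ runs one A   [S ::= runs one A]
runs one A ⇒ runs one E E   [A ::= E E]
runs one E E ⇒ runs one runs E tree E   [E ::= runs E tree]
runs one runs E tree E ⇒ runs one runs mul mul old tree E   [E ::= mul mul old]
runs one runs mul mul old tree E ⇒ runs one runs mul mul old tree runs E tree   [E ::= runs E tree]
runs one runs mul mul old tree runs E tree ⇒ runs one runs mul mul old tree runs runs E tree tree   [E ::= runs E tree]
runs one runs mul mul old tree runs runs E tree tree ⇒ runs one runs mul mul old tree runs runs runs E tree tree tree   [E ::= runs E tree]
runs one runs mul mul old tree runs runs runs E tree tree tree ⇒ runs one runs mul mul old tree runs runs runs mul mul old tree tree tree   [E ::= mul mul old]

S ⇒ runs one A ⇒ runs one E E ⇒ runs one runs E tree E ⇒ runs one runs mul mul old tree E ⇒ runs one runs mul mul old tree runs E tree ⇒ runs one runs mul mul old tree runs runs E tree tree ⇒ runs one runs mul mul old tree runs runs runs E tree tree tree ⇒ runs one runs mul mul old tree runs runs runs mul mul old tree tree tree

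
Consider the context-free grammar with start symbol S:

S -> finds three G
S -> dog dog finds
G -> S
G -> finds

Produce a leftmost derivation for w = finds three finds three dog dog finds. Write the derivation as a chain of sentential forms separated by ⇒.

S ⇒ finds three G ⇒ finds three S ⇒ finds three finds three G ⇒ finds three finds three S ⇒ finds three finds three dog dog finds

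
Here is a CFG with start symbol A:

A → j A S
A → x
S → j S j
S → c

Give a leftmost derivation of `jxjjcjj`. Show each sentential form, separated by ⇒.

A⇒jAS⇒jxS⇒jxjSj⇒jxjjSjj⇒jxjjcjj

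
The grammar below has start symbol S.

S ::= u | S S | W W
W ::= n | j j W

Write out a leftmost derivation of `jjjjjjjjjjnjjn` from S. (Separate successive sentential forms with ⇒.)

S ⇒ WW ⇒ jjWW ⇒ jjjjWW ⇒ jjjjjjWW ⇒ jjjjjjjjWW ⇒ jjjjjjjjjjWW ⇒ jjjjjjjjjjnW ⇒ jjjjjjjjjjnjjW ⇒ jjjjjjjjjjnjjn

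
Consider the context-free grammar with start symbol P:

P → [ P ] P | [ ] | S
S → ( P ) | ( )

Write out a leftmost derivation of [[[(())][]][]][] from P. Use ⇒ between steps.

P ⇒ [P]P   [P → [ P ] P]
[P]P ⇒ [[P]P]P   [P → [ P ] P]
[[P]P]P ⇒ [[[P]P]P]P   [P → [ P ] P]
[[[P]P]P]P ⇒ [[[S]P]P]P   [P → S]
[[[S]P]P]P ⇒ [[[(P)]P]P]P   [S → ( P )]
[[[(P)]P]P]P ⇒ [[[(S)]P]P]P   [P → S]
[[[(S)]P]P]P ⇒ [[[(())]P]P]P   [S → ( )]
[[[(())]P]P]P ⇒ [[[(())][]]P]P   [P → [ ]]
[[[(())][]]P]P ⇒ [[[(())][]][]]P   [P → [ ]]
[[[(())][]][]]P ⇒ [[[(())][]][]][]   [P → [ ]]

P ⇒ [P]P ⇒ [[P]P]P ⇒ [[[P]P]P]P ⇒ [[[S]P]P]P ⇒ [[[(P)]P]P]P ⇒ [[[(S)]P]P]P ⇒ [[[(())]P]P]P ⇒ [[[(())][]]P]P ⇒ [[[(())][]][]]P ⇒ [[[(())][]][]][]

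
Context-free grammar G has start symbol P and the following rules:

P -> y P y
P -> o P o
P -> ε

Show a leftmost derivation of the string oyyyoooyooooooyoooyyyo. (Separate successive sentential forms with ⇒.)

P⇒oPo⇒oyPyo⇒oyyPyyo⇒oyyyPyyyo⇒oyyyoPoyyyo⇒oyyyooPooyyyo⇒oyyyoooPoooyyyo⇒oyyyoooyPyoooyyyo⇒oyyyoooyoPoyoooyyyo⇒oyyyoooyooPooyoooyyyo⇒oyyyoooyoooPoooyoooyyyo⇒oyyyoooyooooooyoooyyyo

P ⇒ oPo   [P -> o P o]
oPo ⇒ oyPyo   [P -> y P y]
oyPyo ⇒ oyyPyyo   [P -> y P y]
oyyPyyo ⇒ oyyyPyyyo   [P -> y P y]
oyyyPyyyo ⇒ oyyyoPoyyyo   [P -> o P o]
oyyyoPoyyyo ⇒ oyyyooPooyyyo   [P -> o P o]
oyyyooPooyyyo ⇒ oyyyoooPoooyyyo   [P -> o P o]
oyyyoooPoooyyyo ⇒ oyyyoooyPyoooyyyo   [P -> y P y]
oyyyoooyPyoooyyyo ⇒ oyyyoooyoPoyoooyyyo   [P -> o P o]
oyyyoooyoPoyoooyyyo ⇒ oyyyoooyooPooyoooyyyo   [P -> o P o]
oyyyoooyooPooyoooyyyo ⇒ oyyyoooyoooPoooyoooyyyo   [P -> o P o]
oyyyoooyoooPoooyoooyyyo ⇒ oyyyoooyooooooyoooyyyo   [P -> ε]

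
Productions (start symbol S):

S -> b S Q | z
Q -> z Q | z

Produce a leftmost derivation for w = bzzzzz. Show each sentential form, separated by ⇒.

S ⇒ bSQ   [S -> b S Q]
bSQ ⇒ bzQ   [S -> z]
bzQ ⇒ bzzQ   [Q -> z Q]
bzzQ ⇒ bzzzQ   [Q -> z Q]
bzzzQ ⇒ bzzzzQ   [Q -> z Q]
bzzzzQ ⇒ bzzzzz   [Q -> z]

S ⇒ bSQ ⇒ bzQ ⇒ bzzQ ⇒ bzzzQ ⇒ bzzzzQ ⇒ bzzzzz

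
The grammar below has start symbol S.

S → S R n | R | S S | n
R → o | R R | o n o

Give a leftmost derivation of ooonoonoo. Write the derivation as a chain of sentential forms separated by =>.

S => R   [S → R]
R => RR   [R → R R]
RR => RRR   [R → R R]
RRR => RRRR   [R → R R]
RRRR => oRRR   [R → o]
oRRR => oRRRR   [R → R R]
oRRRR => ooRRR   [R → o]
ooRRR => ooonoRR   [R → o n o]
ooonoRR => ooonoonoR   [R → o n o]
ooonoonoR => ooonoonoo   [R → o]

S => R => RR => RRR => RRRR => oRRR => oRRRR => ooRRR => ooonoRR => ooonoonoR => ooonoonoo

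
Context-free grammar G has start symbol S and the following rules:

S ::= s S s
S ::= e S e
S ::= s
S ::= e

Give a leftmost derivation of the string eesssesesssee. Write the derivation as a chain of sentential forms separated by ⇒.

S ⇒ eSe   [S ::= e S e]
eSe ⇒ eeSee   [S ::= e S e]
eeSee ⇒ eesSsee   [S ::= s S s]
eesSsee ⇒ eessSssee   [S ::= s S s]
eessSssee ⇒ eesssSsssee   [S ::= s S s]
eesssSsssee ⇒ eessseSesssee   [S ::= e S e]
eessseSesssee ⇒ eesssesesssee   [S ::= s]

S ⇒ eSe ⇒ eeSee ⇒ eesSsee ⇒ eessSssee ⇒ eesssSsssee ⇒ eessseSesssee ⇒ eesssesesssee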